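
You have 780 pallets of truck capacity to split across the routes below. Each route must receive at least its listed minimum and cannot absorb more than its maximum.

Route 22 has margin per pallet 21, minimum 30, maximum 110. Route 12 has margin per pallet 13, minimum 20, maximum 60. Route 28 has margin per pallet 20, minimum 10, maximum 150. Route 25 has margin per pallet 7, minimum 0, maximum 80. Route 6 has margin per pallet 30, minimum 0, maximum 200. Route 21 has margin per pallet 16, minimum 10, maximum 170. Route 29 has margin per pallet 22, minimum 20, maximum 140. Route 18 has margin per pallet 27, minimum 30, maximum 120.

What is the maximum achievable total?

18530

Meeting every minimum uses 30+20+10+0+0+10+20+30 = 120 pallets, leaving 660.
Order the routes by margin per pallet: Route 6 30 > Route 18 27 > Route 29 22 > Route 22 21 > Route 28 20 > Route 21 16 > Route 12 13 > Route 25 7.
Route 6 takes 200 more to reach its cap of 200 → 460 left.
Give Route 18 90 more to hit its cap of 120 → 370 left.
Route 29 takes 120 more to reach its cap of 140 → 250 left.
Give Route 22 80 more to hit its cap of 110 → 170 left.
Route 28: +140 to 150 (cap) → 30 left.
Route 21: +30 (room for 160) → 40. Pool exhausted.
Total = 21×110 + 13×20 + 20×150 + 30×200 + 16×40 + 22×140 + 27×120 = 18530.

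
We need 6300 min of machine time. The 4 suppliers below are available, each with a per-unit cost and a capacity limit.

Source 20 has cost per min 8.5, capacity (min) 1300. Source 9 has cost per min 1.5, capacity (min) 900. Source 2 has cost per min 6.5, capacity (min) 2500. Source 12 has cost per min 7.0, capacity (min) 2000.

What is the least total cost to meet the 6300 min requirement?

39250

Fill from the cheapest supplier first.
Take 900 from Source 9 at 1.5 ; need 5400 more.
Source 2 (6.5): use full 2500 ; 2900 min to go.
Take 2000 from Source 12 at 7.0 ; need 900 more.
Take 900 from Source 20 at 8.5 to finish.
Cost = 900×1.5 + 2500×6.5 + 2000×7.0 + 900×8.5 = 39250.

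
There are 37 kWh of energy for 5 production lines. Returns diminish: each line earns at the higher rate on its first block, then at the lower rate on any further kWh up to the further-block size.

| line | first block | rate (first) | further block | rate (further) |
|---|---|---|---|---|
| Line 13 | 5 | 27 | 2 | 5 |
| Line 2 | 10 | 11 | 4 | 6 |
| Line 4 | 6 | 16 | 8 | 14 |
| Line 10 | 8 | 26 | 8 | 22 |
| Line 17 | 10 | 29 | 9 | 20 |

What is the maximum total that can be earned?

Order all 10 blocks by rate: Line 17/T1 29 > Line 13/T1 27 > Line 10/T1 26 > Line 10/T2 22 > Line 17/T2 20 > Line 4/T1 16 > Line 4/T2 14 > Line 2/T1 11 > Line 2/T2 6 > Line 13/T2 5.
Line 17/T1 (29): +10 ; 27 left.
Fill Line 13 T1 block (5 at 27) ; 22 left.
Fill Line 10 T1 block (8 at 26) ; 14 left.
Line 10/T2 (22): +8 ; 6 left.
6 remain; put them into Line 17 T2 at 20.
Total = 29×10 + 27×5 + 26×8 + 22×8 + 20×6 = 929.

929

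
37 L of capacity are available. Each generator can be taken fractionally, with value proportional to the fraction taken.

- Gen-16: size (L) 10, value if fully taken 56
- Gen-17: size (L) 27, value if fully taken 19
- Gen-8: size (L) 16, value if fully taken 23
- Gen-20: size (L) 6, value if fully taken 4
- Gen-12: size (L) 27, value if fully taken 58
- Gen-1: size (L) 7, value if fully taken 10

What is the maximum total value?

114

Best value per unit of size first: Gen-16 56/10≈5.6, Gen-12 58/27≈2.15, Gen-8 23/16≈1.44, Gen-1 10/7≈1.43, Gen-17 19/27≈0.704, Gen-20 4/6≈0.667.
Gen-16: take in full, 10 L for value 56 — 27 left.
Gen-12: take in full, 27 L for value 58 — 0 left.
Total value = 114.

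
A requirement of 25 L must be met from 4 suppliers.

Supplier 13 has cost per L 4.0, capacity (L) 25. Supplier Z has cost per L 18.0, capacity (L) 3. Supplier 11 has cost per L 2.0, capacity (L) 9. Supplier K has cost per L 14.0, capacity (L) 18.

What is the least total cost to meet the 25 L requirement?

Use suppliers in increasing cost order.
Take 9 from Supplier 11 at 2.0 — need 16 more.
Take 16 from Supplier 13 at 4.0 to finish.
Supplier K, Supplier Z: unused.
Cost = 9×2.0 + 16×4.0 = 82.

82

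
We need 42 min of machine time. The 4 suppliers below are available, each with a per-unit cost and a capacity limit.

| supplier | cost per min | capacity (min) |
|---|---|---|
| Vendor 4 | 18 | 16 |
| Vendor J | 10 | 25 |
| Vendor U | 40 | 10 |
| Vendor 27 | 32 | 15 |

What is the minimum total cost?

Fill from the cheapest supplier first.
Vendor J at 10: take all 25 min ; 17 still needed.
Vendor 4 at 18: take all 16 min ; 1 still needed.
Vendor 27 (32): take the remaining 1 ; done.
Vendor U: unused.
Cost = 25×10 + 16×18 + 1×32 = 570.

570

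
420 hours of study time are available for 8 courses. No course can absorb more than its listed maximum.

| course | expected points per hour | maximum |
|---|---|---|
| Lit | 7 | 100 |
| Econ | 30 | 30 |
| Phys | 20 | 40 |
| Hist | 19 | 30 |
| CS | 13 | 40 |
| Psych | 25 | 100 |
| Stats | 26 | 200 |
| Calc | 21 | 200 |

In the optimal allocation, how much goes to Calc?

Highest expected points per hour first: Econ 30 > Stats 26 > Psych 25 > Calc 21 > Phys 20 > Hist 19 > CS 13 > Lit 7.
Econ: +30 to 30 (cap) — 390 left.
Stats takes 200 to reach its cap of 200 — 190 left.
Psych: +100 to 100 (cap) — 90 left.
Calc: +90 (room for 200) → 90. Pool exhausted.

90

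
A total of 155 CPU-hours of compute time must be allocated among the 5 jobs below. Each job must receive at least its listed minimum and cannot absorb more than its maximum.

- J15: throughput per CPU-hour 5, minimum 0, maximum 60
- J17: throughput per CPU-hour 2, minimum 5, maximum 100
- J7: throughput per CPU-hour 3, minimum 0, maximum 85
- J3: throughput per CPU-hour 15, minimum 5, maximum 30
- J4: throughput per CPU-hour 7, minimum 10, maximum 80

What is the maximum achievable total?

1220

Meeting every minimum uses 0+5+0+5+10 = 20 CPU-hours, leaving 135.
Order the jobs by throughput per CPU-hour: J3 15 > J4 7 > J15 5 > J7 3 > J17 2.
Give J3 25 more to hit its cap of 30 — 110 left.
J4: +70 to 80 (cap) — 40 left.
Only 40 left; J15 takes them to reach 40.
Total = 5×40 + 2×5 + 15×30 + 7×80 = 1220.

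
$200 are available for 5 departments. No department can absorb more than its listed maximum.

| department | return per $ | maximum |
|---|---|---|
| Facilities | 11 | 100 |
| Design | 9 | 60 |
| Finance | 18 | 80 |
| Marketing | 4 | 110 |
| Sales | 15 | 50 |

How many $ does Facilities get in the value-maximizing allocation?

Order the departments by return per $: Finance 18 > Sales 15 > Facilities 11 > Design 9 > Marketing 4.
Finance takes 80 to reach its cap of 80 → 120 left.
Sales takes 50 to reach its cap of 50 → 70 left.
Facilities: +70 (room for 100) → 70. Pool exhausted.

70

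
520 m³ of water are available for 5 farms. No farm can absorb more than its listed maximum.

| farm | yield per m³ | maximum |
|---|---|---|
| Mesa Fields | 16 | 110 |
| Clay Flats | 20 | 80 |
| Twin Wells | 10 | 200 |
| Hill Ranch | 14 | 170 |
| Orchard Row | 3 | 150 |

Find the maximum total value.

Rank by yield per m³: Clay Flats 20 > Mesa Fields 16 > Hill Ranch 14 > Twin Wells 10 > Orchard Row 3.
Clay Flats: +80 to 80 (cap) ; 440 left.
Mesa Fields: +110 to 110 (cap) ; 330 left.
Hill Ranch takes 170 to reach its cap of 170 ; 160 left.
Only 160 left; Twin Wells takes them to reach 160.
Total = 16×110 + 20×80 + 10×160 + 14×170 = 7340.

7340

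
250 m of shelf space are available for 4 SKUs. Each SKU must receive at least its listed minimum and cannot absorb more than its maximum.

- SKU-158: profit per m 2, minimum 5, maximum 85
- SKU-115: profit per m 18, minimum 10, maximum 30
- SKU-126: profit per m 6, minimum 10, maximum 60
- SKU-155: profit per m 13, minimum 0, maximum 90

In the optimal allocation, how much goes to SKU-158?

70

Meeting every minimum uses 5+10+10+0 = 25 m, leaving 225.
Rank by profit per m: SKU-115 18 > SKU-155 13 > SKU-126 6 > SKU-158 2.
SKU-115: +20 to 30 (cap) → 205 left.
SKU-155: +90 to 90 (cap) → 115 left.
SKU-126 takes 50 more to reach its cap of 60 → 65 left.
Only 65 left; SKU-158 takes them to reach 70.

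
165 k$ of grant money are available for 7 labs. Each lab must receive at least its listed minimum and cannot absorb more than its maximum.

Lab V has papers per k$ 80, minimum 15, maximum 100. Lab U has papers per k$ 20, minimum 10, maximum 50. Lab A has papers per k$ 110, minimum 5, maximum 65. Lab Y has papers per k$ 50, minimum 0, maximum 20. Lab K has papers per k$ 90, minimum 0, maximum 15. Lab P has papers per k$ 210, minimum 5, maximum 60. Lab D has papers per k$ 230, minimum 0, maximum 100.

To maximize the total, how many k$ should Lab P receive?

Meeting every minimum uses 15+10+5+0+0+5+0 = 35 k$, leaving 130.
Highest papers per k$ first: Lab D 230 > Lab P 210 > Lab A 110 > Lab K 90 > Lab V 80 > Lab Y 50 > Lab U 20.
Give Lab D 100 more to hit its cap of 100 → 30 left.
Lab P has room for 55 more but only 30 remain, so it gets 35.

35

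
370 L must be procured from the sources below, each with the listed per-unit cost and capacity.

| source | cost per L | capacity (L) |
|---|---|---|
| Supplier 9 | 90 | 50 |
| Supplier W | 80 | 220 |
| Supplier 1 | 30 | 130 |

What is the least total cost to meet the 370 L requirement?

23300

Use sources in increasing cost order.
Supplier 1 (30): use full 130 ; 240 L to go.
Supplier W at 80: take all 220 L ; 20 still needed.
Take 20 from Supplier 9 at 90 to finish.
Cost = 130×30 + 220×80 + 20×90 = 23300.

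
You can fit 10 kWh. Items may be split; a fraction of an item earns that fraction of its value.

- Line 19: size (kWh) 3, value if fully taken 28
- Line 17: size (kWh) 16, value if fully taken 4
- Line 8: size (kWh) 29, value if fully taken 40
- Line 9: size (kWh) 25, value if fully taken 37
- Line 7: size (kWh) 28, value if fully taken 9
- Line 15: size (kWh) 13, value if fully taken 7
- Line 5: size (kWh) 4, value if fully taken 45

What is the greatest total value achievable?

77.44

Rank by value-to-size ratio: Line 5 45/4≈11.2, Line 19 28/3≈9.33, Line 9 37/25≈1.48, Line 8 40/29≈1.38, Line 15 7/13≈0.538, Line 7 9/28≈0.321, Line 17 4/16≈0.25.
Take all of Line 5 (4 kWh, value 45) ; 6 kWh left.
All 3 kWh of Line 19 fit (value 28) ; 3 remain.
Only 3 kWh remain; take 3/25 of Line 9 for value 37×3/25 = 4.44.
Total value = 77.44.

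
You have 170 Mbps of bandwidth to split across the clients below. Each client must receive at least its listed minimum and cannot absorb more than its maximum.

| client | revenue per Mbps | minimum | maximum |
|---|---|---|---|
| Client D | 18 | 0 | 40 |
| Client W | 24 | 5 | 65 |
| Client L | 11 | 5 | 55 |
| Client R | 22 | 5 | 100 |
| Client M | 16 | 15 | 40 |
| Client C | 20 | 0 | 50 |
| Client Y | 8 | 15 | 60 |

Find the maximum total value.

Meeting every minimum uses 0+5+5+5+15+0+15 = 45 Mbps, leaving 125.
Rank by revenue per Mbps: Client W 24 > Client R 22 > Client C 20 > Client D 18 > Client M 16 > Client L 11 > Client Y 8.
Give Client W 60 more to hit its cap of 65 ; 65 left.
Client R has room for 95 more but only 65 remain, so it gets 70.
Total = 24×65 + 11×5 + 22×70 + 16×15 + 8×15 = 3515.

3515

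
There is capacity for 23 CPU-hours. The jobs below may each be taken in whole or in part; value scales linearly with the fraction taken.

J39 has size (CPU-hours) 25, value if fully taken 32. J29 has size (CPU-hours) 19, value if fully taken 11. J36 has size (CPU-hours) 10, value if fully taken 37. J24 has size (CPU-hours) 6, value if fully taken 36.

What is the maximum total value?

81.96

Rank by value-to-size ratio: J24 36/6≈6, J36 37/10≈3.7, J39 32/25≈1.28, J29 11/19≈0.579.
Take all of J24 (6 CPU-hours, value 36) ; 17 CPU-hours left.
All 10 CPU-hours of J36 fit (value 37) ; 7 remain.
Only 7 CPU-hours remain; take 7/25 of J39 for value 32×7/25 = 8.96.
Total value = 81.96.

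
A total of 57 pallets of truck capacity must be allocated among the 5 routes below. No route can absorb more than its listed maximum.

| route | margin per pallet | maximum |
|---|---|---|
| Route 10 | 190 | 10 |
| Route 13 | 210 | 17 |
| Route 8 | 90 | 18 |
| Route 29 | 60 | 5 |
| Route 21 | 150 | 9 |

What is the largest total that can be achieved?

Order the routes by margin per pallet: Route 13 210 > Route 10 190 > Route 21 150 > Route 8 90 > Route 29 60.
Give Route 13 17 to hit its cap of 17 ; 40 left.
Give Route 10 10 to hit its cap of 10 ; 30 left.
Give Route 21 9 to hit its cap of 9 ; 21 left.
Give Route 8 18 to hit its cap of 18 ; 3 left.
Only 3 left; Route 29 takes them to reach 3.
Total = 190×10 + 210×17 + 90×18 + 60×3 + 150×9 = 8620.

8620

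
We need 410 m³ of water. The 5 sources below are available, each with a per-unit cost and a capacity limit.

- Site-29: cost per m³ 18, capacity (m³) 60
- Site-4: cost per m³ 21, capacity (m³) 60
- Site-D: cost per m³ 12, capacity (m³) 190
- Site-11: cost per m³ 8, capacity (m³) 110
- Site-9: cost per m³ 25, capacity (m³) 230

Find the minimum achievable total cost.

Fill from the cheapest source first.
Site-11 at 8: take all 110 m³ ; 300 still needed.
Site-D at 12: take all 190 m³ ; 110 still needed.
Site-29 at 18: take all 60 m³ ; 50 still needed.
Site-4 (21): take the remaining 50 ; done.
Site-9: unused.
Cost = 110×8 + 190×12 + 60×18 + 50×21 = 5290.

5290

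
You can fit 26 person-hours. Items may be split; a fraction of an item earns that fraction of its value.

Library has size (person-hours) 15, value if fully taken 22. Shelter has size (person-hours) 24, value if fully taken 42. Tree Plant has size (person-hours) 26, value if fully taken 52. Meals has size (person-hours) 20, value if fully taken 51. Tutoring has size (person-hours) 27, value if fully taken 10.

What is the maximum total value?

Best value per unit of size first: Meals 51/20≈2.55, Tree Plant 52/26≈2, Shelter 42/24≈1.75, Library 22/15≈1.47, Tutoring 10/27≈0.37.
Meals: take in full, 20 person-hours for value 51 → 6 left.
Only 6 person-hours remain; take 6/26 of Tree Plant for value 52×6/26 = 12.
Total value = 63.

63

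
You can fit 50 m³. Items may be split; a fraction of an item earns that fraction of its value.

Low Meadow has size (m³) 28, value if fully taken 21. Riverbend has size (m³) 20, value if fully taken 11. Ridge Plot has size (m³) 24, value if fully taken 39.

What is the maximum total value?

58.5

Sort by value density: Ridge Plot 39/24≈1.62, Low Meadow 21/28≈0.75, Riverbend 11/20≈0.55.
All 24 m³ of Ridge Plot fit (value 39) → 26 remain.
26 m³ left: a 26/28 share of Low Meadow gives 21×26/28 = 19.5.
Total value = 58.5.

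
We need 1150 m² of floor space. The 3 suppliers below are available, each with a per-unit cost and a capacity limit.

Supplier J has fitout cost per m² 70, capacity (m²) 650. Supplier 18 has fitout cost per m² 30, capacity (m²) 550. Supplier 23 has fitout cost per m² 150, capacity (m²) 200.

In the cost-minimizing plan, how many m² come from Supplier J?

Use suppliers in increasing cost order.
Supplier 18 (30): use full 550 — 600 m² to go.
Supplier J (70): take the remaining 600 — done.
Supplier 23: unused.

600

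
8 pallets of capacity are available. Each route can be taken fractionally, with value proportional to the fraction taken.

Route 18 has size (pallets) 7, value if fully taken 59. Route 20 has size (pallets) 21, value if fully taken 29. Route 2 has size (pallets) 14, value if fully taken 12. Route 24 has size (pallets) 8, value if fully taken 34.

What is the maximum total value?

63.25

Rank by value-to-size ratio: Route 18 59/7≈8.43, Route 24 34/8≈4.25, Route 20 29/21≈1.38, Route 2 12/14≈0.857.
All 7 pallets of Route 18 fit (value 59) → 1 remain.
1 pallets left: a 1/8 share of Route 24 gives 34×1/8 = 4.25.
Total value = 63.25.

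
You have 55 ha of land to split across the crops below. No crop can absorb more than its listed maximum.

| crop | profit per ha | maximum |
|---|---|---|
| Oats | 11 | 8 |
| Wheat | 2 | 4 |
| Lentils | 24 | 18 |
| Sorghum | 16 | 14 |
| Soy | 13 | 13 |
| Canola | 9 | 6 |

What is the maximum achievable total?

Highest profit per ha first: Lentils 24 > Sorghum 16 > Soy 13 > Oats 11 > Canola 9 > Wheat 2.
Lentils takes 18 to reach its cap of 18 → 37 left.
Sorghum: +14 to 14 (cap) → 23 left.
Give Soy 13 to hit its cap of 13 → 10 left.
Oats takes 8 to reach its cap of 8 → 2 left.
Canola has room for 6 but only 2 remain, so it gets 2.
Total = 11×8 + 24×18 + 16×14 + 13×13 + 9×2 = 931.

931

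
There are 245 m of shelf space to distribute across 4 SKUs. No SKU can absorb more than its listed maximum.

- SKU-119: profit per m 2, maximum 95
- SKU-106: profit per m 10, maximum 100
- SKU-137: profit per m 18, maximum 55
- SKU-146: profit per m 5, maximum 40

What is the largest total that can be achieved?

2290

Highest profit per m first: SKU-137 18 > SKU-106 10 > SKU-146 5 > SKU-119 2.
SKU-137: +55 to 55 (cap) — 190 left.
SKU-106: +100 to 100 (cap) — 90 left.
Give SKU-146 40 to hit its cap of 40 — 50 left.
Only 50 left; SKU-119 takes them to reach 50.
Total = 2×50 + 10×100 + 18×55 + 5×40 = 2290.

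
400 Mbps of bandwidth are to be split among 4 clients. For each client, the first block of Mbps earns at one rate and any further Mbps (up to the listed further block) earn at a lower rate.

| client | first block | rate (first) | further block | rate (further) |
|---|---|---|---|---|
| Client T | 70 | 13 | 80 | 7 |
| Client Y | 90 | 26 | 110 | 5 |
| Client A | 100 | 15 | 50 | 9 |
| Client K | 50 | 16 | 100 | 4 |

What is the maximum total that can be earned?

6280

Treat each block as its own option and order by rate: Client Y/tier1 26 > Client K/tier1 16 > Client A/tier1 15 > Client T/tier1 13 > Client A/tier2 9 > Client T/tier2 7 > Client Y/tier2 5 > Client K/tier2 4.
Fill Client Y tier1 block (90 at 26) → 310 left.
Client K/tier1 (16): +50 → 260 left.
Client A tier1 at 15: fill all 100 → 160 left.
Client T tier1 at 13: fill all 70 → 90 left.
Fill Client A tier2 block (50 at 9) → 40 left.
Client T tier2 at 7: only 40 left, fill 40.
Total = 26×90 + 16×50 + 15×100 + 13×70 + 9×50 + 7×40 = 6280.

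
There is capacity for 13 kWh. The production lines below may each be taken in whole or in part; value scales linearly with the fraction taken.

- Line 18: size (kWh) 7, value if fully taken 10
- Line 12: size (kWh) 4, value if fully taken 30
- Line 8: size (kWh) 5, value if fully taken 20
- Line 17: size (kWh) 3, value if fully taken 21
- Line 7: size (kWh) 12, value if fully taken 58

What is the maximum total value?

80

Sort by value density: Line 12 30/4≈7.5, Line 17 21/3≈7, Line 7 58/12≈4.83, Line 8 20/5≈4, Line 18 10/7≈1.43.
All 4 kWh of Line 12 fit (value 30) — 9 remain.
All 3 kWh of Line 17 fit (value 21) — 6 remain.
6 kWh left: a 6/12 share of Line 7 gives 58×6/12 = 29.
Total value = 80.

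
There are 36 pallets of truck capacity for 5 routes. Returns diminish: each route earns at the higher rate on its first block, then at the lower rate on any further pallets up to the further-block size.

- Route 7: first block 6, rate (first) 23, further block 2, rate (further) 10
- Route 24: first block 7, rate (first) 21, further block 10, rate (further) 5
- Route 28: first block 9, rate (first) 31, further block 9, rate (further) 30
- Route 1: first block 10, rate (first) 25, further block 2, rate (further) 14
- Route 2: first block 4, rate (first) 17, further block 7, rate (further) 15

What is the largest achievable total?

Order all 10 blocks by rate: Route 28/tier1 31 > Route 28/tier2 30 > Route 1/tier1 25 > Route 7/tier1 23 > Route 24/tier1 21 > Route 2/tier1 17 > Route 2/tier2 15 > Route 1/tier2 14 > Route 7/tier2 10 > Route 24/tier2 5.
Fill Route 28 tier1 block (9 at 31) — 27 left.
Route 28/tier2 (30): +9 — 18 left.
Route 1 tier1 at 25: fill all 10 — 8 left.
Route 7 tier1 at 23: fill all 6 — 2 left.
2 remain; put them into Route 24 tier1 at 21.
Total = 31×9 + 30×9 + 25×10 + 23×6 + 21×2 = 979.

979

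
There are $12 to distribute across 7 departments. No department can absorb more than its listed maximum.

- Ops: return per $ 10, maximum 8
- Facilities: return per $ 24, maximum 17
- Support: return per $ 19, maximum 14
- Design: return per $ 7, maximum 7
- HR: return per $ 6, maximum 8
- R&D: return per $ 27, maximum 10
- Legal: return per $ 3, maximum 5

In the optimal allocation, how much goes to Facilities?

Order the departments by return per $: R&D 27 > Facilities 24 > Support 19 > Ops 10 > Design 7 > HR 6 > Legal 3.
R&D: +10 to 10 (cap) ; 2 left.
Facilities: +2 (room for 17) → 2. Pool exhausted.

2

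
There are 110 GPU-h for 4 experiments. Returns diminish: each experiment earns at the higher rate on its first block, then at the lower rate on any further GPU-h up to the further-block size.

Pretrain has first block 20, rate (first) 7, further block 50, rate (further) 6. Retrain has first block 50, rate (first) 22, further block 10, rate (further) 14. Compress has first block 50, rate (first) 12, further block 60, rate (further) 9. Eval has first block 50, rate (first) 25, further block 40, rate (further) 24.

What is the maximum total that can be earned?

2650

Treat each block as its own option and order by rate: Eval/T1 25 > Eval/T2 24 > Retrain/T1 22 > Retrain/T2 14 > Compress/T1 12 > Compress/T2 9 > Pretrain/T1 7 > Pretrain/T2 6.
Fill Eval T1 block (50 at 25) — 60 left.
Eval T2 at 24: fill all 40 — 20 left.
Retrain/T1: +20 of 50 at 22; pool empty.
Total = 25×50 + 24×40 + 22×20 = 2650.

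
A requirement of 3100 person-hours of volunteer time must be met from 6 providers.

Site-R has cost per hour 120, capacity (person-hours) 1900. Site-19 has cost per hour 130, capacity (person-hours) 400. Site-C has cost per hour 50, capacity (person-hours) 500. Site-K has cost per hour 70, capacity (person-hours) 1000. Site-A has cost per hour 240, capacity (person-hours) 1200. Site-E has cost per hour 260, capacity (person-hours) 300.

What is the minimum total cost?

Fill from the cheapest provider first.
Site-C at 50: take all 500 person-hours — 2600 still needed.
Take 1000 from Site-K at 70 — need 1600 more.
Site-R (120): take the remaining 1600 — done.
Site-19, Site-A, Site-E: unused.
Cost = 500×50 + 1000×70 + 1600×120 = 287000.

287000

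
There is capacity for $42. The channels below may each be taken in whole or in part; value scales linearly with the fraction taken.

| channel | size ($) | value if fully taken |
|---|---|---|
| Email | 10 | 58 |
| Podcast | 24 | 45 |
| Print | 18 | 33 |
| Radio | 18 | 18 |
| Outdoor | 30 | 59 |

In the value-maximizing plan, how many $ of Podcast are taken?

2

Best value per unit of size first: Email 58/10≈5.8, Outdoor 59/30≈1.97, Podcast 45/24≈1.88, Print 33/18≈1.83, Radio 18/18≈1.
Take all of Email (10 $, value 58) → 32 $ left.
All 30 $ of Outdoor fit (value 59) → 2 remain.
Only 2 $ remain; take 2/24 of Podcast for value 45×2/24 = 3.75.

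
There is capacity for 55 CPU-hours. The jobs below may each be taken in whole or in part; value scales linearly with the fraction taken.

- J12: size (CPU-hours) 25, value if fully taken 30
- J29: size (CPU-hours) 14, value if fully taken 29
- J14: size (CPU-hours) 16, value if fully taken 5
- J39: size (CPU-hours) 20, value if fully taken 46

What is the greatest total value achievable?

100.2

Rank by value-to-size ratio: J39 46/20≈2.3, J29 29/14≈2.07, J12 30/25≈1.2, J14 5/16≈0.312.
Take all of J39 (20 CPU-hours, value 46) — 35 CPU-hours left.
All 14 CPU-hours of J29 fit (value 29) — 21 remain.
Fill the last 21 CPU-hours with part of J12: 21/25 of it earns 25.2.
Total value = 100.2.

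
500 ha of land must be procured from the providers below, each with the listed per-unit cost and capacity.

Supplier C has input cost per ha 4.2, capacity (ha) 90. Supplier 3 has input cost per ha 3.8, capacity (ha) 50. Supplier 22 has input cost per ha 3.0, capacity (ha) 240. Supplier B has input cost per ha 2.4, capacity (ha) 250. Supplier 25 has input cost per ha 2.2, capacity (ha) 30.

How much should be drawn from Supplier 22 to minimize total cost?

Use providers in increasing cost order.
Take 30 from Supplier 25 at 2.2 → need 470 more.
Supplier B at 2.4: take all 250 ha → 220 still needed.
Supplier 22 (3.0): take the remaining 220 → done.
Supplier 3, Supplier C: unused.

220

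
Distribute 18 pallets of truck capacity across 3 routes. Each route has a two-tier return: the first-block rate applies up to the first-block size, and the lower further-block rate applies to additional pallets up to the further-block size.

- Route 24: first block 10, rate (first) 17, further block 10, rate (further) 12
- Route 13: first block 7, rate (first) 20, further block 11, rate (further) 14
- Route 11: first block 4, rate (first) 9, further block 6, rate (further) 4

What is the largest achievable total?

Rank every tier by rate: Route 13/tier1 20 > Route 24/tier1 17 > Route 13/tier2 14 > Route 24/tier2 12 > Route 11/tier1 9 > Route 11/tier2 4.
Route 13/tier1 (20): +7 — 11 left.
Route 24/tier1 (17): +10 — 1 left.
Route 13 tier2 at 14: only 1 left, fill 1.
Total = 20×7 + 17×10 + 14×1 = 324.

324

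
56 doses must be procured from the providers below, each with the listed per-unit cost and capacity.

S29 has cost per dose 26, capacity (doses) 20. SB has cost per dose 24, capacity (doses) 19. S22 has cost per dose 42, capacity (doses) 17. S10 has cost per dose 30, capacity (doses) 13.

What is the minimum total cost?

Fill from the cheapest provider first.
Take 19 from SB at 24 — need 37 more.
S29 (26): use full 20 — 17 doses to go.
S10 at 30: take all 13 doses — 4 still needed.
S22 (42): take the remaining 4 — done.
Cost = 19×24 + 20×26 + 13×30 + 4×42 = 1534.

1534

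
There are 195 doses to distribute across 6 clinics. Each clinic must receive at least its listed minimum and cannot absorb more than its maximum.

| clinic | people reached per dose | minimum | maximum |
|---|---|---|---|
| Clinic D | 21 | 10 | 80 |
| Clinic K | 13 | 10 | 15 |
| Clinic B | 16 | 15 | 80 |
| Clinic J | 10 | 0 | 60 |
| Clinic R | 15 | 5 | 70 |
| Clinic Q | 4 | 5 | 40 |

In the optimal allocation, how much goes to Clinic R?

Meeting every minimum uses 10+10+15+0+5+5 = 45 doses, leaving 150.
Highest people reached per dose first: Clinic D 21 > Clinic B 16 > Clinic R 15 > Clinic K 13 > Clinic J 10 > Clinic Q 4.
Clinic D: +70 to 80 (cap) — 80 left.
Give Clinic B 65 more to hit its cap of 80 — 15 left.
Only 15 left; Clinic R takes them to reach 20.

20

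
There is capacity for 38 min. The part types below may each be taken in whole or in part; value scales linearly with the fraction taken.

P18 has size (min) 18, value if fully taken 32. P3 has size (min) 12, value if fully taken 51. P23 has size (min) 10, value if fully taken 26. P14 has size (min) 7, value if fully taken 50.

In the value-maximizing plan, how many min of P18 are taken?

Best value per unit of size first: P14 50/7≈7.14, P3 51/12≈4.25, P23 26/10≈2.6, P18 32/18≈1.78.
All 7 min of P14 fit (value 50) ; 31 remain.
Take all of P3 (12 min, value 51) ; 19 min left.
Take all of P23 (10 min, value 26) ; 9 min left.
Only 9 min remain; take 9/18 of P18 for value 32×9/18 = 16.

9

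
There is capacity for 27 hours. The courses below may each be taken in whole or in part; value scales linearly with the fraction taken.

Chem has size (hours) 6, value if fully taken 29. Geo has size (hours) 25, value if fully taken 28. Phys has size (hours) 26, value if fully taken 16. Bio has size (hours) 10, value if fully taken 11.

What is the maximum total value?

52.52

Best value per unit of size first: Chem 29/6≈4.83, Geo 28/25≈1.12, Bio 11/10≈1.1, Phys 16/26≈0.615.
Chem: take in full, 6 hours for value 29 ; 21 left.
Only 21 hours remain; take 21/25 of Geo for value 28×21/25 = 23.52.
Total value = 52.52.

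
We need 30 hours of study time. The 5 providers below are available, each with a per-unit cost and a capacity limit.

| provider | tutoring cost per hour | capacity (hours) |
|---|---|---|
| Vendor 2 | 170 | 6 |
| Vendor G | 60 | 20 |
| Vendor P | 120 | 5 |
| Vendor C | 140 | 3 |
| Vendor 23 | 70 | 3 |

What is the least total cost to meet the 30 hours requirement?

Cheapest first:
Vendor G at 60: take all 20 hours ; 10 still needed.
Vendor 23 at 70: take all 3 hours ; 7 still needed.
Vendor P (120): use full 5 ; 2 hours to go.
Vendor C at 140: take 2 of its 3 ; requirement met.
Vendor 2: unused.
Cost = 20×60 + 3×70 + 5×120 + 2×140 = 2290.

2290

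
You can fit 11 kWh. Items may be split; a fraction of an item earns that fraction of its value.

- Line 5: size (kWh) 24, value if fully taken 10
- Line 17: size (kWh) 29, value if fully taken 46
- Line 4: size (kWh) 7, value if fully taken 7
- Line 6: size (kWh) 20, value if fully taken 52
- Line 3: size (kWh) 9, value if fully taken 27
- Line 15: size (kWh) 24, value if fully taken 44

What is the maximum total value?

Best value per unit of size first: Line 3 27/9≈3, Line 6 52/20≈2.6, Line 15 44/24≈1.83, Line 17 46/29≈1.59, Line 4 7/7≈1, Line 5 10/24≈0.417.
Take all of Line 3 (9 kWh, value 27) → 2 kWh left.
Fill the last 2 kWh with part of Line 6: 2/20 of it earns 5.2.
Total value = 32.2.

32.2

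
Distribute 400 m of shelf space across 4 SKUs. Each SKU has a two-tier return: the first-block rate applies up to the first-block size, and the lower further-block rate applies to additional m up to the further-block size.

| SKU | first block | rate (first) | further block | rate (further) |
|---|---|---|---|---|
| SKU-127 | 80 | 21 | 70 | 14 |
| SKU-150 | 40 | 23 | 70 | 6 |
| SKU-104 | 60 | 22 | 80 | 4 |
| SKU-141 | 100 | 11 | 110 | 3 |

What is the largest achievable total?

Rank every tier by rate: SKU-150/tier1 23 > SKU-104/tier1 22 > SKU-127/tier1 21 > SKU-127/tier2 14 > SKU-141/tier1 11 > SKU-150/tier2 6 > SKU-104/tier2 4 > SKU-141/tier2 3.
SKU-150 tier1 at 23: fill all 40 ; 360 left.
SKU-104 tier1 at 22: fill all 60 ; 300 left.
Fill SKU-127 tier1 block (80 at 21) ; 220 left.
SKU-127 tier2 at 14: fill all 70 ; 150 left.
SKU-141/tier1 (11): +100 ; 50 left.
SKU-150/tier2: +50 of 70 at 6; pool empty.
Total = 23×40 + 22×60 + 21×80 + 14×70 + 11×100 + 6×50 = 6300.

6300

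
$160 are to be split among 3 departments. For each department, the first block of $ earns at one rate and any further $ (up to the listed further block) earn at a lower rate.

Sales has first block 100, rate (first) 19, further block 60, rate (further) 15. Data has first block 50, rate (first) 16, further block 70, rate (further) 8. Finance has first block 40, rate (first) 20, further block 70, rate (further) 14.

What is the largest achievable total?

3020

Treat each block as its own option and order by rate: Finance/first 20 > Sales/first 19 > Data/first 16 > Sales/second 15 > Finance/second 14 > Data/second 8.
Finance/first (20): +40 → 120 left.
Sales first at 19: fill all 100 → 20 left.
Data first at 16: only 20 left, fill 20.
Total = 20×40 + 19×100 + 16×20 = 3020.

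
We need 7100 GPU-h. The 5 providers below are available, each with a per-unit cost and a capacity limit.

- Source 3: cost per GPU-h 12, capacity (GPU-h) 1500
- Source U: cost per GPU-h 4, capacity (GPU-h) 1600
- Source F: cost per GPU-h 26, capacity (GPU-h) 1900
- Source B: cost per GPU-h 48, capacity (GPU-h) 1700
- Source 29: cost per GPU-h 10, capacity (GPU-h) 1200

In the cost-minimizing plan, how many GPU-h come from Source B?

Fill from the cheapest provider first.
Source U (4): use full 1600 — 5500 GPU-h to go.
Source 29 at 10: take all 1200 GPU-h — 4300 still needed.
Source 3 (12): use full 1500 — 2800 GPU-h to go.
Take 1900 from Source F at 26 — need 900 more.
Take 900 from Source B at 48 to finish.

900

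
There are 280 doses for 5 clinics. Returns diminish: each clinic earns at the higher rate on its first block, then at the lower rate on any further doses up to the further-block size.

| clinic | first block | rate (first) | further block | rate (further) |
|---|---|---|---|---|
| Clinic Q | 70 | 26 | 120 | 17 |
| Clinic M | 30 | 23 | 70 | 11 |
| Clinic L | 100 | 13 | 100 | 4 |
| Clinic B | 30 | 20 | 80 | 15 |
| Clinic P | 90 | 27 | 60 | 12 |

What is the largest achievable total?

6560

Treat each block as its own option and order by rate: Clinic P/tier1 27 > Clinic Q/tier1 26 > Clinic M/tier1 23 > Clinic B/tier1 20 > Clinic Q/tier2 17 > Clinic B/tier2 15 > Clinic L/tier1 13 > Clinic P/tier2 12 > Clinic M/tier2 11 > Clinic L/tier2 4.
Clinic P/tier1 (27): +90 → 190 left.
Fill Clinic Q tier1 block (70 at 26) → 120 left.
Fill Clinic M tier1 block (30 at 23) → 90 left.
Fill Clinic B tier1 block (30 at 20) → 60 left.
60 remain; put them into Clinic Q tier2 at 17.
Total = 27×90 + 26×70 + 23×30 + 20×30 + 17×60 = 6560.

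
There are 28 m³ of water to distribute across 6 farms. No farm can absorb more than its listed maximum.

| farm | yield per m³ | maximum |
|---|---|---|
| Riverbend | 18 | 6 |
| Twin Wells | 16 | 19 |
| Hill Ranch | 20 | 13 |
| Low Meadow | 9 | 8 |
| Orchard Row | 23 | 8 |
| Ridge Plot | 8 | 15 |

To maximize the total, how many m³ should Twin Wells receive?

Order the farms by yield per m³: Orchard Row 23 > Hill Ranch 20 > Riverbend 18 > Twin Wells 16 > Low Meadow 9 > Ridge Plot 8.
Orchard Row: +8 to 8 (cap) — 20 left.
Hill Ranch takes 13 to reach its cap of 13 — 7 left.
Riverbend takes 6 to reach its cap of 6 — 1 left.
Twin Wells has room for 19 but only 1 remain, so it gets 1.

1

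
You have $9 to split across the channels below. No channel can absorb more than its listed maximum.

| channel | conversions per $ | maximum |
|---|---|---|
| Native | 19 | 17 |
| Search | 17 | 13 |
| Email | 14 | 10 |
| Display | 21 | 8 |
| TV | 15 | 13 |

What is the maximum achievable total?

187

Highest conversions per $ first: Display 21 > Native 19 > Search 17 > TV 15 > Email 14.
Give Display 8 to hit its cap of 8 — 1 left.
Native has room for 17 but only 1 remain, so it gets 1.
Total = 19×1 + 21×8 = 187.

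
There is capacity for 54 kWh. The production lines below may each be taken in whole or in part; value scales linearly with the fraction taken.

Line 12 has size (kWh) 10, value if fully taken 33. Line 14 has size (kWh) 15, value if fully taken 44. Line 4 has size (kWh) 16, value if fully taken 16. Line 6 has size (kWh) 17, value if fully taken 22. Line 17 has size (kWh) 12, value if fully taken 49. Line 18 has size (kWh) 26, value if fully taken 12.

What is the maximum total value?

148

Rank by value-to-size ratio: Line 17 49/12≈4.08, Line 12 33/10≈3.3, Line 14 44/15≈2.93, Line 6 22/17≈1.29, Line 4 16/16≈1, Line 18 12/26≈0.462.
Take all of Line 17 (12 kWh, value 49) → 42 kWh left.
Line 12: take in full, 10 kWh for value 33 → 32 left.
Take all of Line 14 (15 kWh, value 44) → 17 kWh left.
Line 6: take in full, 17 kWh for value 22 → 0 left.
Total value = 148.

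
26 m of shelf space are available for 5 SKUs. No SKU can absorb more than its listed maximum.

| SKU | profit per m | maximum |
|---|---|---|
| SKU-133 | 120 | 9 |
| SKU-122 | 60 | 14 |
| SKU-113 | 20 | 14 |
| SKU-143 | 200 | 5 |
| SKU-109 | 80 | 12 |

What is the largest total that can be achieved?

Highest profit per m first: SKU-143 200 > SKU-133 120 > SKU-109 80 > SKU-122 60 > SKU-113 20.
Give SKU-143 5 to hit its cap of 5 → 21 left.
Give SKU-133 9 to hit its cap of 9 → 12 left.
SKU-109 takes 12 to reach its cap of 12 → 0 left.
Total = 120×9 + 200×5 + 80×12 = 3040.

3040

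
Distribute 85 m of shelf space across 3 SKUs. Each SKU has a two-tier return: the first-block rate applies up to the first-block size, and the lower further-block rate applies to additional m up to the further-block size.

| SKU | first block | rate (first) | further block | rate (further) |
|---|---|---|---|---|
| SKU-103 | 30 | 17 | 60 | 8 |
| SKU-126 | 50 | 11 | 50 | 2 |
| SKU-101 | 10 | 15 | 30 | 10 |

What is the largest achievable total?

Order all 6 blocks by rate: SKU-103/tier1 17 > SKU-101/tier1 15 > SKU-126/tier1 11 > SKU-101/tier2 10 > SKU-103/tier2 8 > SKU-126/tier2 2.
SKU-103/tier1 (17): +30 ; 55 left.
Fill SKU-101 tier1 block (10 at 15) ; 45 left.
SKU-126/tier1: +45 of 50 at 11; pool empty.
Total = 17×30 + 15×10 + 11×45 = 1155.

1155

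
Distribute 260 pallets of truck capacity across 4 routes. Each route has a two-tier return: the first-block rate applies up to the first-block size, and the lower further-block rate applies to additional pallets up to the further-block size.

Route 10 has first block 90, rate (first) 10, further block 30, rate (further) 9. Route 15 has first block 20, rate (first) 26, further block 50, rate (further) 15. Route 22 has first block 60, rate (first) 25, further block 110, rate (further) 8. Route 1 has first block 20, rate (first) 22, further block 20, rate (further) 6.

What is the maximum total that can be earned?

Order all 8 blocks by rate: Route 15/tier1 26 > Route 22/tier1 25 > Route 1/tier1 22 > Route 15/tier2 15 > Route 10/tier1 10 > Route 10/tier2 9 > Route 22/tier2 8 > Route 1/tier2 6.
Fill Route 15 tier1 block (20 at 26) ; 240 left.
Fill Route 22 tier1 block (60 at 25) ; 180 left.
Fill Route 1 tier1 block (20 at 22) ; 160 left.
Fill Route 15 tier2 block (50 at 15) ; 110 left.
Route 10/tier1 (10): +90 ; 20 left.
Route 10/tier2: +20 of 30 at 9; pool empty.
Total = 26×20 + 25×60 + 22×20 + 15×50 + 10×90 + 9×20 = 4290.

4290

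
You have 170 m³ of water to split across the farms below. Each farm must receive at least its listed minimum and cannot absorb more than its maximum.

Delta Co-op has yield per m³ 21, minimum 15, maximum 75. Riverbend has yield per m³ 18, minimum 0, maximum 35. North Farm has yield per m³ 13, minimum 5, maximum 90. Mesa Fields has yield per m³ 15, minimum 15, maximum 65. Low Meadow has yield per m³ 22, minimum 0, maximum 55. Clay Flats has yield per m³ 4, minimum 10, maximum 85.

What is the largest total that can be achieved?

3295

Meeting every minimum uses 15+0+5+15+0+10 = 45 m³, leaving 125.
Order the farms by yield per m³: Low Meadow 22 > Delta Co-op 21 > Riverbend 18 > Mesa Fields 15 > North Farm 13 > Clay Flats 4.
Low Meadow takes 55 more to reach its cap of 55 ; 70 left.
Give Delta Co-op 60 more to hit its cap of 75 ; 10 left.
Riverbend has room for 35 more but only 10 remain, so it gets 10.
Total = 21×75 + 18×10 + 13×5 + 15×15 + 22×55 + 4×10 = 3295.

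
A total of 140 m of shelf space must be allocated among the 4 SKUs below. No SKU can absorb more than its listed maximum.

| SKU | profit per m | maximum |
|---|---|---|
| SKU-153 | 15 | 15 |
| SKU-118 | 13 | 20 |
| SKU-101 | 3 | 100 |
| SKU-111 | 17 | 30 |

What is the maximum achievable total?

Order the SKUs by profit per m: SKU-111 17 > SKU-153 15 > SKU-118 13 > SKU-101 3.
SKU-111 takes 30 to reach its cap of 30 ; 110 left.
Give SKU-153 15 to hit its cap of 15 ; 95 left.
SKU-118: +20 to 20 (cap) ; 75 left.
Only 75 left; SKU-101 takes them to reach 75.
Total = 15×15 + 13×20 + 3×75 + 17×30 = 1220.

1220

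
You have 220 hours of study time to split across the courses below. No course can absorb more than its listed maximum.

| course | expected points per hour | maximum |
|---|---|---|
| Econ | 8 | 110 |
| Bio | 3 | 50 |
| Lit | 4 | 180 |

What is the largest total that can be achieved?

1320

Rank by expected points per hour: Econ 8 > Lit 4 > Bio 3.
Econ: +110 to 110 (cap) — 110 left.
Only 110 left; Lit takes them to reach 110.
Total = 8×110 + 4×110 = 1320.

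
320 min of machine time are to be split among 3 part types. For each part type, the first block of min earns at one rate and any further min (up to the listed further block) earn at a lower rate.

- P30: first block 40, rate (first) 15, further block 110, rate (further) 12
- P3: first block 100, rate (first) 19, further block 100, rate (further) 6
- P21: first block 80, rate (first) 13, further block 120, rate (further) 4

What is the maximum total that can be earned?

Treat each block as its own option and order by rate: P3/T1 19 > P30/T1 15 > P21/T1 13 > P30/T2 12 > P3/T2 6 > P21/T2 4.
P3 T1 at 19: fill all 100 → 220 left.
P30 T1 at 15: fill all 40 → 180 left.
P21 T1 at 13: fill all 80 → 100 left.
P30/T2: +100 of 110 at 12; pool empty.
Total = 19×100 + 15×40 + 13×80 + 12×100 = 4740.

4740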